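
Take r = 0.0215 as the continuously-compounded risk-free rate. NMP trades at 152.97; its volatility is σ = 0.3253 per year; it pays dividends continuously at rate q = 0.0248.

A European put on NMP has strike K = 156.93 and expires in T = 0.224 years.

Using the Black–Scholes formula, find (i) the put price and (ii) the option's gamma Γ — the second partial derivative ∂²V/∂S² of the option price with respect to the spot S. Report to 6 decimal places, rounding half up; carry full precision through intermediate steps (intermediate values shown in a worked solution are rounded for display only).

price = 11.622782
Γ = 0.016771

σ√T = 0.3253·√0.224 = 0.153960
d₁ = (ln(S/K) + (r−q+σ²/2)T) / (σ√T) = (ln(152.97/156.93) + (0.0215−0.0248+0.3253²/2)·0.224) / 0.153960 = (-0.025558 + 0.011113) / 0.153960 = -0.093825
d₂ = d₁ − σ√T = -0.093825 − 0.153960 = -0.247786
e^{−rT} = 0.995196
e^{−qT} = 0.994460
N(−d₁) = 0.537376,  N(−d₂) = 0.597850
Put price V = K·e^{−rT}·N(−d₂) − S·e^{−qT}·N(−d₁) = 93.369818 − 81.747036 = 11.622782
φ(d₁) = (1/√(2π))·e^{−d₁²/2} = 0.397190
Γ = e^{−qT}·φ(d₁) / (S·σ·√T) = 0.016771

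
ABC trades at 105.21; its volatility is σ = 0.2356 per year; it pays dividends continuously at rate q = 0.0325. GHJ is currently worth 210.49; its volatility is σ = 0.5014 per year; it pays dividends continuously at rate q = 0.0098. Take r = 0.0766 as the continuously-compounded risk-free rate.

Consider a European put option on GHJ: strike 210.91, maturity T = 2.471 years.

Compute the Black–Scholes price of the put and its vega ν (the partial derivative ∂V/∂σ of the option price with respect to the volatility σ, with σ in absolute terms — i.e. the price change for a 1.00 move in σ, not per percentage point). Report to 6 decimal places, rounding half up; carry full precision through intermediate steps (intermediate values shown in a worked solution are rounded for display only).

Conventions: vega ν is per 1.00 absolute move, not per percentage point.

price = 43.949235
ν = 107.555373

σ√T = 0.5014·√2.471 = 0.788171
d₁ = (ln(S/K) + (r−q+σ²/2)T) / (σ√T) = (ln(210.49/210.91) + (0.0766−0.0098+0.5014²/2)·2.471) / 0.788171 = (-0.001993 + 0.475670) / 0.788171 = 0.600982
d₂ = d₁ − σ√T = 0.600982 − 0.788171 = -0.187190
e^{−rT} = 0.827556
e^{−qT} = 0.976075
N(−d₁) = 0.273926,  N(−d₂) = 0.574244
Put price V = K·e^{−rT}·N(−d₂) − S·e^{−qT}·N(−d₁) = 100.228461 − 56.279225 = 43.949235
φ(d₁) = (1/√(2π))·e^{−d₁²/2} = 0.333028
ν = S·e^{−qT}·φ(d₁)·√T = 107.555373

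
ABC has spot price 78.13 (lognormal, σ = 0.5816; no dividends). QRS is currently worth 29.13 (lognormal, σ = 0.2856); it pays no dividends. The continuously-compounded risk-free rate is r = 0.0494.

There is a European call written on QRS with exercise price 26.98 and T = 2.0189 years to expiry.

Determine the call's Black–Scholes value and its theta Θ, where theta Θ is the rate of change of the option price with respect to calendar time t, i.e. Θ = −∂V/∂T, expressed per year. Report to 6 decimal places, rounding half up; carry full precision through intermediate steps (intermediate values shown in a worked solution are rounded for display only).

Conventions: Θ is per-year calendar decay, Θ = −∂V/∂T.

price = 7.054252
Θ = -1.666819

σ√T = 0.2856·√2.0189 = 0.405803
d₁ = (ln(S/K) + (r+σ²/2)T) / (σ√T) = (ln(29.13/26.98) + (0.0494+0.2856²/2)·2.0189) / 0.405803 = (0.076673 + 0.182072) / 0.405803 = 0.637611
d₂ = d₁ − σ√T = 0.637611 − 0.405803 = 0.231807
e^{−rT} = 0.905078
N(d₁) = 0.738136,  N(d₂) = 0.591656
Call price V = S·N(d₁) − K·e^{−rT}·N(d₂) = 21.501915 − 14.447662 = 7.054252
φ(d₁) = (1/√(2π))·e^{−d₁²/2} = 0.325559
Θ = −S·φ(d₁)·σ/(2√T) − r·K·e^{−rT}·N(d₂) = −0.953105 − 0.713715 = -1.666819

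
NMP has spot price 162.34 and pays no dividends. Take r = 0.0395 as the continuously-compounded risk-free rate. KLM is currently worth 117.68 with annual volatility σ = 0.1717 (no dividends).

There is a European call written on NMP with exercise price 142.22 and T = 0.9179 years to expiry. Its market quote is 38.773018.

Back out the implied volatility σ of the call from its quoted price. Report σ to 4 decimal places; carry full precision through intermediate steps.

At σ = 0.4253 the Black–Scholes value reproduces the quote:
σ√T = 0.4253·√0.9179 = 0.407468
d₁ = (ln(S/K) + (r+σ²/2)T) / (σ√T) = (ln(162.34/142.22) + (0.0395+0.4253²/2)·0.9179) / 0.407468 = (0.132318 + 0.119272) / 0.407468 = 0.617447
d₂ = d₁ − σ√T = 0.617447 − 0.407468 = 0.209980
e^{−rT} = 0.964392
N(d₁) = 0.731530,  N(d₂) = 0.583158
V = S·N(d₁) − K·e^{−rT}·N(d₂) = 118.756596 − 79.983577 = 38.773018 (the observed quote) — the price is monotone increasing in volatility, hence this σ is the only solution

sigma = 0.4253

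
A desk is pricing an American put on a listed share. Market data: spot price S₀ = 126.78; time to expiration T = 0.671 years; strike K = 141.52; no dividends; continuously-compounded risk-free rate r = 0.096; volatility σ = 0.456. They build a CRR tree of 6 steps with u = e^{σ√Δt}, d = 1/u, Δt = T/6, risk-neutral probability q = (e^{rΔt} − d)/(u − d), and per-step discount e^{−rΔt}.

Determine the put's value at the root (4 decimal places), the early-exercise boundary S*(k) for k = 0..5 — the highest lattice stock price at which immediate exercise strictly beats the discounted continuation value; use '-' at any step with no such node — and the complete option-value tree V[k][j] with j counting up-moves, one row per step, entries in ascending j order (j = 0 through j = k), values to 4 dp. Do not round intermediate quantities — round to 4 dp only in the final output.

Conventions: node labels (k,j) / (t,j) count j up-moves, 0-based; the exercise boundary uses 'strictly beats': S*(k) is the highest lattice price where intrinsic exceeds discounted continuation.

price = 24.5214
boundary = - - 93.4538 80.2361 93.4538 108.8488
tree:
24.5214
34.9738 14.4837
48.0662 22.4934 6.6983
61.2839 33.6775 11.6720 1.8142
72.6321 48.0662 19.8581 3.6472 0.0000
82.3753 61.2839 32.6712 7.3321 0.0000 0.0000
90.7404 72.6321 48.0662 14.7400 0.0000 0.0000 0.0000

Δt=0.11183, u=1.16473, d=0.85856, q=0.49720, disc=e^(-rΔt)=0.98932
k=6 terminal: V=max(K-S,0) → 90.7404 72.6321 48.0662 14.7400 0.0000 0.0000 0.0000
k=5: j=0 S=59.1447 intr=82.3753 cont=80.8640 V=82.3753[EX]; j=1 S=80.2361 intr=61.2839 cont=59.7727 V=61.2839[EX]; j=2 S=108.8488 intr=32.6712 cont=31.1599 V=32.6712[EX]; j=3 S=147.6650 intr=0.0000 cont=7.3321 V=7.3321[hold]; j=4 S=200.3234 intr=0.0000 cont=0.0000 V=0.0000[hold]; j=5 S=271.7600 intr=0.0000 cont=0.0000 V=0.0000[hold]  S*(5)=108.8488
k=4: j=0 S=68.8879 intr=72.6321 cont=71.1209 V=72.6321[EX]; j=1 S=93.4538 intr=48.0662 cont=46.5550 V=48.0662[EX]; j=2 S=126.7800 intr=14.7400 cont=19.8581 V=19.8581[hold]; j=3 S=171.9906 intr=0.0000 cont=3.6472 V=3.6472[hold]; j=4 S=233.3235 intr=0.0000 cont=0.0000 V=0.0000[hold]  S*(4)=93.4538
k=3: j=0 S=80.2361 intr=61.2839 cont=59.7727 V=61.2839[EX]; j=1 S=108.8488 intr=32.6712 cont=33.6775 V=33.6775[hold]; j=2 S=147.6650 intr=0.0000 cont=11.6720 V=11.6720[hold]; j=3 S=200.3234 intr=0.0000 cont=1.8142 V=1.8142[hold]  S*(3)=80.2361
k=2: j=0 S=93.4538 intr=48.0662 cont=47.0500 V=48.0662[EX]; j=1 S=126.7800 intr=14.7400 cont=22.4934 V=22.4934[hold]; j=2 S=171.9906 intr=0.0000 cont=6.6983 V=6.6983[hold]  S*(2)=93.4538
k=1: j=0 S=108.8488 intr=32.6712 cont=34.9738 V=34.9738[hold]; j=1 S=147.6650 intr=0.0000 cont=14.4837 V=14.4837[hold]  S*(1)=-
k=0: j=0 S=126.7800 intr=14.7400 cont=24.5214 V=24.5214[hold]  S*(0)=-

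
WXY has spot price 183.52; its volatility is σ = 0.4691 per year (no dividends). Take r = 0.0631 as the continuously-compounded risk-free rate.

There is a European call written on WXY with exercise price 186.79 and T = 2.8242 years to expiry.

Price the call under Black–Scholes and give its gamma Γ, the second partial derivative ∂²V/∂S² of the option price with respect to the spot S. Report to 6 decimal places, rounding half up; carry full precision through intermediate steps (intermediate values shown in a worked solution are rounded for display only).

σ√T = 0.4691·√2.8242 = 0.788339
d₁ = (ln(S/K) + (r+σ²/2)T) / (σ√T) = (ln(183.52/186.79) + (0.0631+0.4691²/2)·2.8242) / 0.788339 = (-0.017661 + 0.488946) / 0.788339 = 0.597820
d₂ = d₁ − σ√T = 0.597820 − 0.788339 = -0.190519
e^{−rT} = 0.836769
N(d₁) = 0.725020,  N(d₂) = 0.424451
Call price V = S·N(d₁) − K·e^{−rT}·N(d₂) = 133.055674 − 66.341767 = 66.713907
φ(d₁) = (1/√(2π))·e^{−d₁²/2} = 0.333660
Γ = φ(d₁) / (S·σ·√T) = 0.002306

price = 66.713907
Γ = 0.002306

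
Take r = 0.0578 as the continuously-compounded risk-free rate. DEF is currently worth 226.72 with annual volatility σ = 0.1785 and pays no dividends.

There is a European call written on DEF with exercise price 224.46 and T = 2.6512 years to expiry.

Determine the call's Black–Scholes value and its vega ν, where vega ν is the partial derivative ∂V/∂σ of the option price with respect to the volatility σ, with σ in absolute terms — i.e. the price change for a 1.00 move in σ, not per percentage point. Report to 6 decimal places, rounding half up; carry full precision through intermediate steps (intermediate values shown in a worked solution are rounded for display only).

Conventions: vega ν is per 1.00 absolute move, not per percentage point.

price = 44.985796
ν = 114.701726

σ√T = 0.1785·√2.6512 = 0.290643
d₁ = (ln(S/K) + (r+σ²/2)T) / (σ√T) = (ln(226.72/224.46) + (0.0578+0.1785²/2)·2.6512) / 0.290643 = (0.010018 + 0.195476) / 0.290643 = 0.707034
d₂ = d₁ − σ√T = 0.707034 − 0.290643 = 0.416391
e^{−rT} = 0.857924
N(d₁) = 0.760227,  N(d₂) = 0.661438
Call price V = S·N(d₁) − K·e^{−rT}·N(d₂) = 172.358721 − 127.372925 = 44.985796
φ(d₁) = (1/√(2π))·e^{−d₁²/2} = 0.310713
ν = S·φ(d₁)·√T = 114.701726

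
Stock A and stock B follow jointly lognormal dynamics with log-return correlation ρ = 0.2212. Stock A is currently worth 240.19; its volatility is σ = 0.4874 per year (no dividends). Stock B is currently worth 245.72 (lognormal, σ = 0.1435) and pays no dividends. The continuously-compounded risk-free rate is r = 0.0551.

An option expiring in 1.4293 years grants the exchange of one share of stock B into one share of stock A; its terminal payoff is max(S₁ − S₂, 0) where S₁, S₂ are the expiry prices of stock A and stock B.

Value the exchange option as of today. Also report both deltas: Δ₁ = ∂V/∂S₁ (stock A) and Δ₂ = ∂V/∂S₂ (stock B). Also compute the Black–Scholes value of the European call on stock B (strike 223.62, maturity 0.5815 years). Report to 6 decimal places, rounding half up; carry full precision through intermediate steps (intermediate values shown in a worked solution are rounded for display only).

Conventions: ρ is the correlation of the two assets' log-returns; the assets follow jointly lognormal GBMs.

σ_eff = √(σ₁² + σ₂² − 2ρσ₁σ₂) = √(0.4874² + 0.1435² − 2·0.2212·0.4874·0.1435) = 0.476664
d₁ = (ln(S₁/S₂) + (q₂ − q₁ + σ_eff²/2)T) / (σ_eff√T) = (ln(240.19/245.72) + (0.0 − 0.0 + 0.113604)·1.4293) / 0.569868 = 0.244991
d₂ = d₁ − σ_eff√T = 0.244991 − 0.569868 = -0.324877
N(d₁) = 0.596768,  N(d₂) = 0.372637
V = S₁·e^{−q₁T}·N(d₁) − S₂·e^{−q₂T}·N(d₂) = 143.337746 − 91.564362 = 51.773384
Δ₁ = e^{−q₁T}·N(d₁) = 0.596768;  Δ₂ = −e^{−q₂T}·N(d₂) = -0.372637
[vanilla: stock B call K=223.62]
σ√T = 0.1435·√0.5815 = 0.109428
d₁ = (ln(S/K) + (r+σ²/2)T) / (σ√T) = (ln(245.72/223.62) + (0.0551+0.1435²/2)·0.5815) / 0.109428 = (0.094244 + 0.038028) / 0.109428 = 1.208766
d₂ = d₁ − σ√T = 1.208766 − 0.109428 = 1.099339
e^{−rT} = 0.968467
N(d₁) = 0.886624,  N(d₂) = 0.864190
price = S·N(d₁) − K·e^{−rT}·N(d₂) = 217.861162 − 187.156405 = 30.704756

exchange price = 51.773384
Δ1 = 0.596768
Δ2 = -0.372637
price(stock B call K=223.62) = 30.704756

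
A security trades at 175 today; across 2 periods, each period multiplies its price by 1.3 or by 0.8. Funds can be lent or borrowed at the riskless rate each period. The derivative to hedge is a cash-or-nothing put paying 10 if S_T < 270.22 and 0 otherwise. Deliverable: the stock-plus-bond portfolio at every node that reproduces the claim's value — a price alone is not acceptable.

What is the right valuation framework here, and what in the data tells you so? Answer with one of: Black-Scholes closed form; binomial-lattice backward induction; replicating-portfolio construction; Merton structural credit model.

Key observation: the deliverable is the dynamic trading strategy on the 2-step tree (spot 175, moves 1.3 and 0.8), so the valuation must go through the node-by-node replicating-portfolio solve.

framework: replicating-portfolio construction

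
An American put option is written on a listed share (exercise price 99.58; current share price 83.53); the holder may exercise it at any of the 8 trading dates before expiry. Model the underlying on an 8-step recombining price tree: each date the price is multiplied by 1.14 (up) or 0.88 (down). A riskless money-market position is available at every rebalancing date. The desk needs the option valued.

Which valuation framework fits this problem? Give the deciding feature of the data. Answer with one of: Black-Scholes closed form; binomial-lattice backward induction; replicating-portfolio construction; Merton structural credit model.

framework: binomial-lattice backward induction

Key observation: with exercise allowed before expiry on a discrete up/down model (8 steps from spot 83.53), the strike-99.58 put's value must be rolled back through the tree testing early exercise at each node.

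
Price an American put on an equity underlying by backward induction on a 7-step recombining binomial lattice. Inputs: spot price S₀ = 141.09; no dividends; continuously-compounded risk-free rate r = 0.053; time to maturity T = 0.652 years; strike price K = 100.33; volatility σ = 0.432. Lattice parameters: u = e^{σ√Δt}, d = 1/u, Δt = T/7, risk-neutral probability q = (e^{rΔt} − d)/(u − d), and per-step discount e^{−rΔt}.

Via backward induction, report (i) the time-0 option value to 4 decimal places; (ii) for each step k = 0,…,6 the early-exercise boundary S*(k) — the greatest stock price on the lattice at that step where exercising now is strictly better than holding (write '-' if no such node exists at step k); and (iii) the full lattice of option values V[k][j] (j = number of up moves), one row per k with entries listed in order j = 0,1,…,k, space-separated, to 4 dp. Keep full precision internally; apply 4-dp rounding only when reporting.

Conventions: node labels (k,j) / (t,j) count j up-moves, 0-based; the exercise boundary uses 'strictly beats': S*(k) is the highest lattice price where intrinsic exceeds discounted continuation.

Δt=0.09314, u=1.14093, d=0.87648, q=0.48580, disc=e^(-rΔt)=0.99508
k=7 terminal: V=max(K-S,0) → 44.2660 27.3503 5.3309 0.0000 0.0000 0.0000 0.0000 0.0000
k=6: j=0 S=63.9651 intr=36.3649 cont=35.8709 V=36.3649[EX]; j=1 S=83.2647 intr=17.0653 cont=16.5713 V=17.0653[EX]; j=2 S=108.3873 intr=0.0000 cont=2.7276 V=2.7276[hold]; j=3 S=141.0900 intr=0.0000 cont=0.0000 V=0.0000[hold]; j=4 S=183.6598 intr=0.0000 cont=0.0000 V=0.0000[hold]; j=5 S=239.0737 intr=0.0000 cont=0.0000 V=0.0000[hold]; j=6 S=311.2071 intr=0.0000 cont=0.0000 V=0.0000[hold]  S*(6)=83.2647
k=5: j=0 S=72.9797 intr=27.3503 cont=26.8563 V=27.3503[EX]; j=1 S=94.9991 intr=5.3309 cont=10.0503 V=10.0503[hold]; j=2 S=123.6623 intr=0.0000 cont=1.3956 V=1.3956[hold]; j=3 S=160.9738 intr=0.0000 cont=0.0000 V=0.0000[hold]; j=4 S=209.5429 intr=0.0000 cont=0.0000 V=0.0000[hold]; j=5 S=272.7662 intr=0.0000 cont=0.0000 V=0.0000[hold]  S*(5)=72.9797
k=4: j=0 S=83.2647 intr=17.0653 cont=18.8527 V=18.8527[hold]; j=1 S=108.3873 intr=0.0000 cont=5.8171 V=5.8171[hold]; j=2 S=141.0900 intr=0.0000 cont=0.7141 V=0.7141[hold]; j=3 S=183.6598 intr=0.0000 cont=0.0000 V=0.0000[hold]; j=4 S=239.0737 intr=0.0000 cont=0.0000 V=0.0000[hold]  S*(4)=-
k=3: j=0 S=94.9991 intr=5.3309 cont=12.4584 V=12.4584[hold]; j=1 S=123.6623 intr=0.0000 cont=3.3216 V=3.3216[hold]; j=2 S=160.9738 intr=0.0000 cont=0.3654 V=0.3654[hold]; j=3 S=209.5429 intr=0.0000 cont=0.0000 V=0.0000[hold]  S*(3)=-
k=2: j=0 S=108.3873 intr=0.0000 cont=7.9802 V=7.9802[hold]; j=1 S=141.0900 intr=0.0000 cont=1.8762 V=1.8762[hold]; j=2 S=183.6598 intr=0.0000 cont=0.1870 V=0.1870[hold]  S*(2)=-
k=1: j=0 S=123.6623 intr=0.0000 cont=4.9902 V=4.9902[hold]; j=1 S=160.9738 intr=0.0000 cont=1.0504 V=1.0504[hold]  S*(1)=-
k=0: j=0 S=141.0900 intr=0.0000 cont=3.0611 V=3.0611[hold]  S*(0)=-

price = 3.0611
boundary = - - - - - 72.9797 83.2647
tree:
3.0611
4.9902 1.0504
7.9802 1.8762 0.1870
12.4584 3.3216 0.3654 0.0000
18.8527 5.8171 0.7141 0.0000 0.0000
27.3503 10.0503 1.3956 0.0000 0.0000 0.0000
36.3649 17.0653 2.7276 0.0000 0.0000 0.0000 0.0000
44.2660 27.3503 5.3309 0.0000 0.0000 0.0000 0.0000 0.0000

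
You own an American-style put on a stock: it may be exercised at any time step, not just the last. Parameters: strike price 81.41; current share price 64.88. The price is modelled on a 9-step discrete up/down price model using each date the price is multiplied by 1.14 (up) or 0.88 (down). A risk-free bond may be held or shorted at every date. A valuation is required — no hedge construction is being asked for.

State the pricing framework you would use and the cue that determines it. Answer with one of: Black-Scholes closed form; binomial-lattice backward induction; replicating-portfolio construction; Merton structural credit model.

Key observation: with exercise allowed before expiry on a discrete up/down model (9 steps from spot 64.88), the strike-81.41 put's value must be rolled back through the tree testing early exercise at each node.

framework: binomial-lattice backward induction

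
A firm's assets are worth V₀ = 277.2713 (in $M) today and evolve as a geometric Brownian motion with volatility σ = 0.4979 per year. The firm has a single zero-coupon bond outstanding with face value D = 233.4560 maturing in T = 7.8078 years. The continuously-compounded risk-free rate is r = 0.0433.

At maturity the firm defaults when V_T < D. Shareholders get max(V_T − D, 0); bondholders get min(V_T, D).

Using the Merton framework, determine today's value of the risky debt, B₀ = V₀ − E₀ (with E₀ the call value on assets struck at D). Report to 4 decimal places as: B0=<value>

B0=101.7233

With assets at 277.2713 and a single debt payment of 233.4560 at 7.8078 years:
d₁ = [ln(V₀/D) + (r + σ²/2)T] / (σ√T)
   = [ln(277.2713/233.4560) + (0.0433 + 0.5·0.4979²)·7.8078] / (0.4979·√7.8078)
   = [0.172003 + 1.305872] / 1.391254 = 1.062261
d₂ = d₁ − σ√T = 1.062261 − 1.391254 = -0.328993
N(d₁) = 0.855941,  N(d₂) = 0.371080,  e^(−rT) = 0.713140
E₀ = V₀·N(d₁) − D·e^(−rT)·N(d₂)
   = 277.2713·0.855941 − 233.4560·0.713140·0.371080 = 175.547997
B₀ = V₀ − E₀ = 277.2713 − 175.547997 = 101.723303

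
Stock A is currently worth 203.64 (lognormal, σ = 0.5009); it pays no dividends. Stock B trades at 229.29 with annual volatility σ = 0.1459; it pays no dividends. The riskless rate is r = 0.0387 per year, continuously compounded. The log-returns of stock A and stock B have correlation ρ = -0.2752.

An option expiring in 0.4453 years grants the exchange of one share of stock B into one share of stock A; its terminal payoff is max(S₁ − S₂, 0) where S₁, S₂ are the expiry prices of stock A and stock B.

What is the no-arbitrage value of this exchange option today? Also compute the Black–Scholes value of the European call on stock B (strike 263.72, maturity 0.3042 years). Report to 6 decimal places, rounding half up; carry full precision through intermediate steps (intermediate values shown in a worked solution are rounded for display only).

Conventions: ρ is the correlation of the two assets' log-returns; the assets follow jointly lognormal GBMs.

exchange price = 20.784542
price(stock B call K=263.72) = 0.465364

σ_eff = √(σ₁² + σ₂² − 2ρσ₁σ₂) = √(0.5009² + 0.1459² − 2·-0.2752·0.5009·0.1459) = 0.558938
d₁ = (ln(S₁/S₂) + (q₂ − q₁ + σ_eff²/2)T) / (σ_eff√T) = (ln(203.64/229.29) + (0.0 − 0.0 + 0.156206)·0.4453) / 0.372984 = -0.131575
d₂ = d₁ − σ_eff√T = -0.131575 − 0.372984 = -0.504559
N(d₁) = 0.447660,  N(d₂) = 0.306934
V = S₁·e^{−q₁T}·N(d₁) − S₂·e^{−q₂T}·N(d₂) = 91.161513 − 70.376971 = 20.784542
[vanilla: stock B call K=263.72]
σ√T = 0.1459·√0.3042 = 0.080470
d₁ = (ln(S/K) + (r+σ²/2)T) / (σ√T) = (ln(229.29/263.72) + (0.0387+0.1459²/2)·0.3042) / 0.080470 = (-0.139900 + 0.015010) / 0.080470 = -1.552005
d₂ = d₁ − σ√T = -1.552005 − 0.080470 = -1.632475
e^{−rT} = 0.988296
N(d₁) = 0.060331,  N(d₂) = 0.051290
price = S·N(d₁) − K·e^{−rT}·N(d₂) = 13.833186 − 13.367822 = 0.465364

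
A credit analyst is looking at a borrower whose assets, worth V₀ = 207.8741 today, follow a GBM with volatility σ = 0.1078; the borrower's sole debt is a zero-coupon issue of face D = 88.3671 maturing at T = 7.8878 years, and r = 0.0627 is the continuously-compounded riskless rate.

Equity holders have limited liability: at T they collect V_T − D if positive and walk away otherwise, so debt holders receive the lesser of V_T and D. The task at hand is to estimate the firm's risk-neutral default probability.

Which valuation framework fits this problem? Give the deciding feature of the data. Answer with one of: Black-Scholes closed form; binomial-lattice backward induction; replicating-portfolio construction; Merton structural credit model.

Key observation: assets follow a GBM and default happens iff V_T < 88.3671; valuing claims on that split (equity as a call, risky debt as the residual) is the structural model's definition.

framework: Merton structural credit model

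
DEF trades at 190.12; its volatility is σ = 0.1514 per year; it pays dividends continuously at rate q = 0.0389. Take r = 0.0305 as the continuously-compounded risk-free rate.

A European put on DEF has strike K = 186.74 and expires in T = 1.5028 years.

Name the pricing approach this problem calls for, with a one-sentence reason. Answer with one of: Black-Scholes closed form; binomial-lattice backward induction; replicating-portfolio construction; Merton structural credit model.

framework: Black-Scholes closed form

Key observation: a European claim on DEF (strike 186.74) — a lognormal (GBM) underlying with constant rate and volatility — has an exact closed-form value; no lattice or capital structure is involved.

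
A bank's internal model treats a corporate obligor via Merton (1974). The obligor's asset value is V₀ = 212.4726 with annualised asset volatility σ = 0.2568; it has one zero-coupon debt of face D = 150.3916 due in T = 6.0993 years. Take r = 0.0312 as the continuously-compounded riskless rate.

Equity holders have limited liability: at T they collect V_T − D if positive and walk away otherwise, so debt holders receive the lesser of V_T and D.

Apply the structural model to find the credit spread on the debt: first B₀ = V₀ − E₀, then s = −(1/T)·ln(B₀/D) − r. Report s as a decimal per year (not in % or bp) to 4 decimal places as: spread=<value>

Work the structural quantities from V₀ = 212.4726 against face 150.3916:
d₁ = [ln(V₀/D) + (r + σ²/2)T] / (σ√T)
   = [ln(212.4726/150.3916) + (0.0312 + 0.5·0.2568²)·6.0993] / (0.2568·√6.0993)
   = [0.345570 + 0.391411] / 0.634213 = 1.162041
d₂ = d₁ − σ√T = 1.162041 − 0.634213 = 0.527829
N(d₁) = 0.877391,  N(d₂) = 0.701191,  e^(−rT) = 0.826713
E₀ = V₀·N(d₁) − D·e^(−rT)·N(d₂)
   = 212.4726·0.877391 − 150.3916·0.826713·0.701191 = 99.241978
B₀ = V₀ − E₀ = 212.4726 − 99.241978 = 113.230622
spread = −(1/T)·ln(B₀/D) − r = −(1/6.0993)·ln(113.230622/150.3916) − 0.0312 = 0.01533254

spread=0.0153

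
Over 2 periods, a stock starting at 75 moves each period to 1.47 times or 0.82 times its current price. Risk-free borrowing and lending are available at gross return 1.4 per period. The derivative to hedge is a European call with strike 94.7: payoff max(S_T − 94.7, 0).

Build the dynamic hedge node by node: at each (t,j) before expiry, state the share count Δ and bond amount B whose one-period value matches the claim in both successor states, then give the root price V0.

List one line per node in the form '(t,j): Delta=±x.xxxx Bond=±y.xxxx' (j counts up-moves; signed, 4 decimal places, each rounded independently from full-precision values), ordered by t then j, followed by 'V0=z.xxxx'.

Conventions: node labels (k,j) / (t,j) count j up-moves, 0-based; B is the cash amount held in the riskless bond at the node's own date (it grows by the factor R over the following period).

(0,0): Delta=0.8808 Bond=-38.6910
(1,0): Delta=0.0000 Bond=0.0000
(1,1): Delta=0.9401 Bond=-60.7048
V0=27.3668

Risk-neutral probability p* = (R−d)/(u−d) = (1.4−0.82)/(1.47−0.82) = 0.8923.
At maturity the claim pays: V(2,0)=0.0000, V(2,1)=0.0000, V(2,2)=67.3675
(1,0): S=61.5000. Δ = (V_up−V_dn)/(S_up−S_dn) = (0.0000−0.0000)/(90.4050−50.4300) = 0.0000. V = [p*·0.0000 + (1−p*)·0.0000]/1.4 = 0.0000. B = V − Δ·S = 0.0000.
(1,1): S=110.2500. Δ = (V_up−V_dn)/(S_up−S_dn) = (67.3675−0.0000)/(162.0675−90.4050) = 0.9401. V = [p*·67.3675 + (1−p*)·0.0000]/1.4 = 42.9375. B = V − Δ·S = -60.7048.
(0,0): S=75.0000. Δ = (V_up−V_dn)/(S_up−S_dn) = (42.9375−0.0000)/(110.2500−61.5000) = 0.8808. V = [p*·42.9375 + (1−p*)·0.0000]/1.4 = 27.3668. B = V − Δ·S = -38.6910.
Verification: the root portfolio costs Δ(0,0)·S0 + B(0,0) = 27.3668, matching V0.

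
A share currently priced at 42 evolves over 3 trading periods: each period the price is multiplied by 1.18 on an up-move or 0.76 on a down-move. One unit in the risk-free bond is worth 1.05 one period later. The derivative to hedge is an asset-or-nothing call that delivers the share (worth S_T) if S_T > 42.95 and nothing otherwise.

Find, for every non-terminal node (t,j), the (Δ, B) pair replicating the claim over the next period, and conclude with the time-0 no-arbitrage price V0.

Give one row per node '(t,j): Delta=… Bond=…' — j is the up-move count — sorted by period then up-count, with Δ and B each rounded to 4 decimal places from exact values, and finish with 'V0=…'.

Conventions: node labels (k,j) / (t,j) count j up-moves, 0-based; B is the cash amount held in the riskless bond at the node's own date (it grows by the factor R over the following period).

Arbitrage-free pricing uses the up-move probability p* = (R−d)/(u−d) = 0.6905, discounting each step at R = 1.05.
Expiry values: V(3,0)=0.0000, V(3,1)=0.0000, V(3,2)=44.4454, V(3,3)=69.0073
Node (2,0) S=24.2592: V=(p*·0.0000+(1−p*)·0.0000)/1.05=0.0000; Δ=(0.0000−0.0000)/(28.6259−18.4370)=0.0000; B=V−Δ·S=0.0000
Node (2,1) S=37.6656: V=(p*·44.4454+(1−p*)·0.0000)/1.05=29.2271; Δ=(44.4454−0.0000)/(44.4454−28.6259)=2.8095; B=V−Δ·S=-76.5953
Node (2,2) S=58.4808: V=(p*·69.0073+(1−p*)·44.4454)/1.05=58.4808; Δ=(69.0073−44.4454)/(69.0073−44.4454)=1.0000; B=V−Δ·S=0.0000
Node (1,0) S=31.9200: V=(p*·29.2271+(1−p*)·0.0000)/1.05=19.2197; Δ=(29.2271−0.0000)/(37.6656−24.2592)=2.1801; B=V−Δ·S=-50.3688
Node (1,1) S=49.5600: V=(p*·58.4808+(1−p*)·29.2271)/1.05=47.0725; Δ=(58.4808−29.2271)/(58.4808−37.6656)=1.4054; B=V−Δ·S=-22.5791
Node (0,0) S=42.0000: V=(p*·47.0725+(1−p*)·19.2197)/1.05=36.6203; Δ=(47.0725−19.2197)/(49.5600−31.9200)=1.5790; B=V−Δ·S=-29.6959
Verification: the root portfolio costs Δ(0,0)·S0 + B(0,0) = 36.6203, matching V0.

(0,0): Delta=1.5790 Bond=-29.6959
(1,0): Delta=2.1801 Bond=-50.3688
(1,1): Delta=1.4054 Bond=-22.5791
(2,0): Delta=0.0000 Bond=0.0000
(2,1): Delta=2.8095 Bond=-76.5953
(2,2): Delta=1.0000 Bond=0.0000
V0=36.6203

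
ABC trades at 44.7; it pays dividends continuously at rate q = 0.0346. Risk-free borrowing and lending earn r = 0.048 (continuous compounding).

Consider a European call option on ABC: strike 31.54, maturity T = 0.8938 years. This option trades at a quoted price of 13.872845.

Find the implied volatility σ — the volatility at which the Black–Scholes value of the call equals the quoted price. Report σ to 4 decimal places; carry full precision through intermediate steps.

sigma = 0.3389

At σ = 0.3389 the Black–Scholes value reproduces the quote:
σ√T = 0.3389·√0.8938 = 0.320399
d₁ = (ln(S/K) + (r−q+σ²/2)T) / (σ√T) = (ln(44.7/31.54) + (0.048−0.0346+0.3389²/2)·0.8938) / 0.320399 = (0.348717 + 0.063305) / 0.320399 = 1.285963
d₂ = d₁ − σ√T = 1.285963 − 0.320399 = 0.965563
e^{−rT} = 0.958005
e^{−qT} = 0.969548
N(d₁) = 0.900772,  N(d₂) = 0.832869
V = S·e^{−qT}·N(d₁) − K·e^{−rT}·N(d₂) = 39.038365 − 25.165521 = 13.872845 (matching the quote); vega is positive throughout, so no other σ reproduces this price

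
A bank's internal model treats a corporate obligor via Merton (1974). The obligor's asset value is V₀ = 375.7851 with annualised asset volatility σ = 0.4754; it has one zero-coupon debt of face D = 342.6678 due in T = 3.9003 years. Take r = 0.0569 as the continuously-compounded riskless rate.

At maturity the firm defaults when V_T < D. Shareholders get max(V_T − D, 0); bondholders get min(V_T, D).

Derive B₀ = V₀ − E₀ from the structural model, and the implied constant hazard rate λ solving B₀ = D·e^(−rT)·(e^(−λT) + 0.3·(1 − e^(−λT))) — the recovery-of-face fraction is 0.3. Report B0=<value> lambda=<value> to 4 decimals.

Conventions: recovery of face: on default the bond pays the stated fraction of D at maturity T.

B0=201.6875 lambda=0.1221

Equity is a call on the firm's assets struck at D = 342.6678:
d₁ = [ln(V₀/D) + (r + σ²/2)T] / (σ√T)
   = [ln(375.7851/342.6678) + (0.0569 + 0.5·0.4754²)·3.9003] / (0.4754·√3.9003)
   = [0.092256 + 0.662671] / 0.938876 = 0.804075
d₂ = d₁ − σ√T = 0.804075 − 0.938876 = -0.134800
N(d₁) = 0.789323,  N(d₂) = 0.446385,  e^(−rT) = 0.800974
E₀ = V₀·N(d₁) − D·e^(−rT)·N(d₂)
   = 375.7851·0.789323 − 342.6678·0.800974·0.446385 = 174.097618
B₀ = V₀ − E₀ = 375.7851 − 174.097618 = 201.687482
e^(−λT) = (B₀·e^(rT)/D − 0.3)/(1 − 0.3) = (201.6875·1.248480/342.6678 − 0.3)/0.7 = 0.62118695
λ = −ln(0.62118695)/3.9003 = 0.122073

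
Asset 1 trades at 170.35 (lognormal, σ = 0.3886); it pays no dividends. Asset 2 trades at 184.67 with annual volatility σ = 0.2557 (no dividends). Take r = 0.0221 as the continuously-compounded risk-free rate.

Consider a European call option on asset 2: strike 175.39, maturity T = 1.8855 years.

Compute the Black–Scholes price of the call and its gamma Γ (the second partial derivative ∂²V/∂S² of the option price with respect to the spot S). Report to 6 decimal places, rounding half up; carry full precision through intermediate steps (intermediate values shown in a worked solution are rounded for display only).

σ√T = 0.2557·√1.8855 = 0.351111
d₁ = (ln(S/K) + (r+σ²/2)T) / (σ√T) = (ln(184.67/175.39) + (0.0221+0.2557²/2)·1.8855) / 0.351111 = (0.051558 + 0.103309) / 0.351111 = 0.441078
d₂ = d₁ − σ√T = 0.441078 − 0.351111 = 0.089968
e^{−rT} = 0.959187
N(d₁) = 0.670422,  N(d₂) = 0.535844
Call price V = S·N(d₁) − K·e^{−rT}·N(d₂) = 123.806800 − 90.145897 = 33.660903
φ(d₁) = (1/√(2π))·e^{−d₁²/2} = 0.361963
Γ = φ(d₁) / (S·σ·√T) = 0.005582

price = 33.660903
Γ = 0.005582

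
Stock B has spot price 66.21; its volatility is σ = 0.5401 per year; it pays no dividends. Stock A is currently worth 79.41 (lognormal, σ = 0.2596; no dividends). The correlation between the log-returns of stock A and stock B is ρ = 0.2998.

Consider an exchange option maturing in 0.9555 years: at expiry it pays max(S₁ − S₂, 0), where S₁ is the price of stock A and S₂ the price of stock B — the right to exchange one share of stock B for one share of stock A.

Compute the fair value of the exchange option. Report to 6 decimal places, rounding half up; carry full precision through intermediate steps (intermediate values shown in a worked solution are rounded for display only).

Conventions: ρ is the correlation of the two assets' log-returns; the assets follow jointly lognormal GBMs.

exchange price = 22.222562

σ_eff = √(σ₁² + σ₂² − 2ρσ₁σ₂) = √(0.2596² + 0.5401² − 2·0.2998·0.2596·0.5401) = 0.524433
d₁ = (ln(S₁/S₂) + (q₂ − q₁ + σ_eff²/2)T) / (σ_eff√T) = (ln(79.41/66.21) + (0.0 − 0.0 + 0.137515)·0.9555) / 0.512632 = 0.610942
d₂ = d₁ − σ_eff√T = 0.610942 − 0.512632 = 0.098310
N(d₁) = 0.729381,  N(d₂) = 0.539157
V = S₁·e^{−q₁T}·N(d₁) − S₂·e^{−q₂T}·N(d₂) = 57.920155 − 35.697593 = 22.222562
Key observation: no risk-free rate is needed — with the second asset as numeraire the exchange option is a call on the ratio S₁/S₂, and r cancels out of the value.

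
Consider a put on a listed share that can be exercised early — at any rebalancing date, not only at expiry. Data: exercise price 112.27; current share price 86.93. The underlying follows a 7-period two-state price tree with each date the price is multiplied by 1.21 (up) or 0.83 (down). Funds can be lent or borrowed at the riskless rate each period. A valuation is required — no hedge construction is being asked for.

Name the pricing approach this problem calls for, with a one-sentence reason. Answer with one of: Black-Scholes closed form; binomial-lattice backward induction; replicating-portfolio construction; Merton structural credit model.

Key observation: the put (strike 112.27 on spot 86.93) is American-style on a 7-step discrete price model, so the early-exercise decision at every node requires stepwise backward valuation — a closed form cannot price the exercise right.

framework: binomial-lattice backward induction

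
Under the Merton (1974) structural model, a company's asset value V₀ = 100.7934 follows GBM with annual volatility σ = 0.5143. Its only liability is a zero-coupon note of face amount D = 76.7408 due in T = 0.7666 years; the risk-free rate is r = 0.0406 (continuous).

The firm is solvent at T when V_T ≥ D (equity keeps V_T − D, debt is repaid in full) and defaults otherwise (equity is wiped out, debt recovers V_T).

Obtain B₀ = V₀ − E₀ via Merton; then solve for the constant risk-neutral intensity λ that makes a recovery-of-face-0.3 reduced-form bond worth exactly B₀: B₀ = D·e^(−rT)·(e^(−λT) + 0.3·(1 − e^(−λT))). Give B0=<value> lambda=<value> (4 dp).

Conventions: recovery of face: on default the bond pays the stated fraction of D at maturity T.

With assets at 100.7934 and a single debt payment of 76.7408 at 0.7666 years:
d₁ = [ln(V₀/D) + (r + σ²/2)T] / (σ√T)
   = [ln(100.7934/76.7408) + (0.0406 + 0.5·0.5143²)·0.7666] / (0.5143·√0.7666)
   = [0.272639 + 0.132509] / 0.450299 = 0.899731
d₂ = d₁ − σ√T = 0.899731 − 0.450299 = 0.449432
N(d₁) = 0.815868,  N(d₂) = 0.673440,  e^(−rT) = 0.969355
E₀ = V₀·N(d₁) − D·e^(−rT)·N(d₂)
   = 100.7934·0.815868 − 76.7408·0.969355·0.673440 = 32.137538
B₀ = V₀ − E₀ = 100.7934 − 32.137538 = 68.655862
e^(−λT) = (B₀·e^(rT)/D − 0.3)/(1 − 0.3) = (68.6559·1.031613/76.7408 − 0.3)/0.7 = 0.88989922
λ = −ln(0.88989922)/0.7666 = 0.152162

B0=68.6559 lambda=0.1522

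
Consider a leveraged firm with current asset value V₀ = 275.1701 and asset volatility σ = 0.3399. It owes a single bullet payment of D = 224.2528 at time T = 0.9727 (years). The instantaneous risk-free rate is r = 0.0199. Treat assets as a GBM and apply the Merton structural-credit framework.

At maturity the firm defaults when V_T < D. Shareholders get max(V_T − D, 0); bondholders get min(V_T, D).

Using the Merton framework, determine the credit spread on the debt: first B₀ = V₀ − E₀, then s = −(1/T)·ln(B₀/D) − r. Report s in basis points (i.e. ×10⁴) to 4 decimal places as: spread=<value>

Equity is a call on the firm's assets struck at D = 224.2528:
d₁ = [ln(V₀/D) + (r + σ²/2)T] / (σ√T)
   = [ln(275.1701/224.2528) + (0.0199 + 0.5·0.3399²)·0.9727] / (0.3399·√0.9727)
   = [0.204615 + 0.075546] / 0.335228 = 0.835733
d₂ = d₁ − σ√T = 0.835733 − 0.335228 = 0.500504
N(d₁) = 0.798347,  N(d₂) = 0.691640,  e^(−rT) = 0.980829
E₀ = V₀·N(d₁) − D·e^(−rT)·N(d₂)
   = 275.1701·0.798347 − 224.2528·0.980829·0.691640 = 67.552508
B₀ = V₀ − E₀ = 275.1701 − 67.552508 = 207.617592
spread = −(1/T)·ln(B₀/D) − r = −(1/0.9727)·ln(207.617592/224.2528) − 0.0199 = 0.05933933
in basis points: 0.05933933 × 10⁴ = 593.3933 bp

spread=593.3933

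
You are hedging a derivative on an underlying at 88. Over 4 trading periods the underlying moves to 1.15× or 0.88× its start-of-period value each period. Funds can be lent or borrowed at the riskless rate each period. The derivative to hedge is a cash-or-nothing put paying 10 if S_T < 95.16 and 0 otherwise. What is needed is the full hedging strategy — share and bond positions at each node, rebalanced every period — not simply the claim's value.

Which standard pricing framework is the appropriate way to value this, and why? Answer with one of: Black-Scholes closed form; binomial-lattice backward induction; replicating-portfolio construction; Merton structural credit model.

framework: replicating-portfolio construction

Key observation: the task asks for the hedge itself — share and bond holdings at every node of the 4-period tree on spot 88 with factors 1.15/0.88 — which is exactly what the replicating-portfolio construction produces.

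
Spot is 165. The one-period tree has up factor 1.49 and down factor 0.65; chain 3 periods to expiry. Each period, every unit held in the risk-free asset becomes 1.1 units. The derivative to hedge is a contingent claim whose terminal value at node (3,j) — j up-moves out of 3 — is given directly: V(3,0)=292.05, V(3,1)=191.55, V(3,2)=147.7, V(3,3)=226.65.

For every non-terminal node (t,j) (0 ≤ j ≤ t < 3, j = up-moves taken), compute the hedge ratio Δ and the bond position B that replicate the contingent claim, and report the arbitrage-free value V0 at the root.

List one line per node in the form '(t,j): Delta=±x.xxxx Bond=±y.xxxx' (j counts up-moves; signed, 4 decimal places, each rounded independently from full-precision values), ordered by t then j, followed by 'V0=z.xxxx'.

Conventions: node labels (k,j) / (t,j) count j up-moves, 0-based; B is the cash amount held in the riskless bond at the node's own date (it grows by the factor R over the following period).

(0,0): Delta=-0.1241 Bond=162.8396
(1,0): Delta=-0.7079 Bond=241.7313
(1,1): Delta=0.0966 Bond=124.8635
(2,0): Delta=-1.7162 Bond=336.1981
(2,1): Delta=-0.3267 Bond=204.9832
(2,2): Delta=0.2566 Bond=78.7343
V0=142.3563

Under the risk-neutral measure, an up-move has probability p* = (R−d)/(u−d) = 0.5357 and values discount at R = 1.1.
Terminal payoffs: V(3,0)=292.0500, V(3,1)=191.5500, V(3,2)=147.7000, V(3,3)=226.6500
Node (2,0) S=69.7125: V=(p*·191.5500+(1−p*)·292.0500)/1.1=216.5552; Δ=(191.5500−292.0500)/(103.8716−45.3131)=-1.7162; B=V−Δ·S=336.1981
Node (2,1) S=159.8025: V=(p*·147.7000+(1−p*)·191.5500)/1.1=152.7808; Δ=(147.7000−191.5500)/(238.1057−103.8716)=-0.3267; B=V−Δ·S=204.9832
Node (2,2) S=366.3165: V=(p*·226.6500+(1−p*)·147.7000)/1.1=172.7224; Δ=(226.6500−147.7000)/(545.8116−238.1057)=0.2566; B=V−Δ·S=78.7343
Node (1,0) S=107.2500: V=(p*·152.7808+(1−p*)·216.5552)/1.1=165.8094; Δ=(152.7808−216.5552)/(159.8025−69.7125)=-0.7079; B=V−Δ·S=241.7313
Node (1,1) S=245.8500: V=(p*·172.7224+(1−p*)·152.7808)/1.1=148.6035; Δ=(172.7224−152.7808)/(366.3165−159.8025)=0.0966; B=V−Δ·S=124.8635
Node (0,0) S=165.0000: V=(p*·148.6035+(1−p*)·165.8094)/1.1=142.3563; Δ=(148.6035−165.8094)/(245.8500−107.2500)=-0.1241; B=V−Δ·S=162.8396
Verification: the root portfolio costs Δ(0,0)·S0 + B(0,0) = 142.3563, matching V0.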